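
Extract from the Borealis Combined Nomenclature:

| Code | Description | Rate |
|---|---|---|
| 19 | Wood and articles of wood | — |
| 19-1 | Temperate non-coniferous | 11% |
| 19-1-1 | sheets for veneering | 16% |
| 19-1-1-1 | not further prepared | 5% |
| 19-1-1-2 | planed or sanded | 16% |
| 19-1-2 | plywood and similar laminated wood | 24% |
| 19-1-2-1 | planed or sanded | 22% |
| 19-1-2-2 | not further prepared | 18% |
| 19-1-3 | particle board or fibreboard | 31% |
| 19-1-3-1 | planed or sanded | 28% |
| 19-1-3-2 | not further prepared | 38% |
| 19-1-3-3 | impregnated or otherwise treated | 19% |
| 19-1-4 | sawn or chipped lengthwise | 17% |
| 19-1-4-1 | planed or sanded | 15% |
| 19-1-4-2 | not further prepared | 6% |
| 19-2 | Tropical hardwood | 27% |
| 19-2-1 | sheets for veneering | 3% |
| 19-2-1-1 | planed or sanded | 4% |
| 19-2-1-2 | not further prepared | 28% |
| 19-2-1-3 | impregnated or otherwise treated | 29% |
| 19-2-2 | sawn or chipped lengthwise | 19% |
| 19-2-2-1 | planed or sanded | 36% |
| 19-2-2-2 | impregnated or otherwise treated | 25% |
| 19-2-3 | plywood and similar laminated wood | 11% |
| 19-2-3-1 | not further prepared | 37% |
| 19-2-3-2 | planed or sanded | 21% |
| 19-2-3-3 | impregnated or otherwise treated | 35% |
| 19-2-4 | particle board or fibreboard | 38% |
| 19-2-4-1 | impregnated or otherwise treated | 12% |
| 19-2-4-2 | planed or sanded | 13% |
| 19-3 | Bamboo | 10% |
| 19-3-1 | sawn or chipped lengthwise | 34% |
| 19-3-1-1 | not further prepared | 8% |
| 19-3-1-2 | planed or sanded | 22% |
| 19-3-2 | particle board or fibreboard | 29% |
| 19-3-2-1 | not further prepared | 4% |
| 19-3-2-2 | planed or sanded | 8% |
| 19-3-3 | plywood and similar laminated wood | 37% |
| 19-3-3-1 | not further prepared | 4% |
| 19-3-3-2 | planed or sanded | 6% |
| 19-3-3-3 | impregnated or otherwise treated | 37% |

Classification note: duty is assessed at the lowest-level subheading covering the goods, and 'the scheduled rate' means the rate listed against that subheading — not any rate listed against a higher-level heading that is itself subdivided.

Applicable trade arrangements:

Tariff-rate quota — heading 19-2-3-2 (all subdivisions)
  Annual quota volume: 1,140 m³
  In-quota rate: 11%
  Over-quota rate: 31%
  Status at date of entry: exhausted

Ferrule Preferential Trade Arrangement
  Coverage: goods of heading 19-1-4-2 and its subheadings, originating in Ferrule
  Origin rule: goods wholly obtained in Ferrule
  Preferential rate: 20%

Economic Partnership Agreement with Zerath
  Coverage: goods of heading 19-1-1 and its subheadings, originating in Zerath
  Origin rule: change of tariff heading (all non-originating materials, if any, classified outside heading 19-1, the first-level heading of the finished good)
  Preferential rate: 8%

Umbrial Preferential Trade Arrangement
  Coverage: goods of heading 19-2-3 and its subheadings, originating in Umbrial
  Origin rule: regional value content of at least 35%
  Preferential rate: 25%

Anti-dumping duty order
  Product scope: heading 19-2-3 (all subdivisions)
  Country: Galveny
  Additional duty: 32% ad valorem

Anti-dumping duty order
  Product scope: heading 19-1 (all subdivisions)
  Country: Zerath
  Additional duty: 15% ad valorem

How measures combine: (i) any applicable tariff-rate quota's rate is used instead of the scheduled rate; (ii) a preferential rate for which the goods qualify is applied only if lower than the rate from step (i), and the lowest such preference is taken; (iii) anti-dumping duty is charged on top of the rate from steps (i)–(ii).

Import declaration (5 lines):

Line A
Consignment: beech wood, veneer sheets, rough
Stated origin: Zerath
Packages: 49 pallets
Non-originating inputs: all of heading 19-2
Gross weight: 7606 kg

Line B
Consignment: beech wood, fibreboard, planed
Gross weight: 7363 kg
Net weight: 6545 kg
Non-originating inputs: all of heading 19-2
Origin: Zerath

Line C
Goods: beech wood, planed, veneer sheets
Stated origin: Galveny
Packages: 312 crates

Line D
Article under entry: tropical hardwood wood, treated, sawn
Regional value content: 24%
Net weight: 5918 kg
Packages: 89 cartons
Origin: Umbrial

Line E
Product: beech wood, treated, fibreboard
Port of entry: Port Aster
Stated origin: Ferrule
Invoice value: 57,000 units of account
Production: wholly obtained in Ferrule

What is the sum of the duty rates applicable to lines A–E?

Line A: beech → 19-1; veneer sheets → 19-1-1; rough → 19-1-1-1. Scheduled 5%. Zerath agreement on 19-1-1: CTH met → 8% available; preference 8% not lower than 5% → no reduction; anti-dumping (Zerath, 19-1): +15%; total 5% + 15% = 20%. → 20%.
Line B: beech → 19-1; fibreboard → 19-1-3; planed → 19-1-3-1. Scheduled 28%. Zerath agreement on 19-1-1: 19-1-3-1 not covered; anti-dumping (Zerath, 19-1): +15%; total 28% + 15% = 43%. → 43%.
Line C: beech → 19-1; veneer sheets → 19-1-1; planed → 19-1-1-2. Scheduled 16%. No special measure applies. → 16%.
Line D: tropical hardwood → 19-2; sawn → 19-2-2; treated → 19-2-2-2. Scheduled 25%. Umbrial agreement on 19-2-3: 19-2-2-2 not covered. → 25%.
Line E: beech → 19-1; fibreboard → 19-1-3; treated → 19-1-3-3. Scheduled 19%. Ferrule agreement on 19-1-4-2: 19-1-3-3 not covered. → 19%.
Sum: 20% + 43% + 16% + 25% + 19% = 123%.

123%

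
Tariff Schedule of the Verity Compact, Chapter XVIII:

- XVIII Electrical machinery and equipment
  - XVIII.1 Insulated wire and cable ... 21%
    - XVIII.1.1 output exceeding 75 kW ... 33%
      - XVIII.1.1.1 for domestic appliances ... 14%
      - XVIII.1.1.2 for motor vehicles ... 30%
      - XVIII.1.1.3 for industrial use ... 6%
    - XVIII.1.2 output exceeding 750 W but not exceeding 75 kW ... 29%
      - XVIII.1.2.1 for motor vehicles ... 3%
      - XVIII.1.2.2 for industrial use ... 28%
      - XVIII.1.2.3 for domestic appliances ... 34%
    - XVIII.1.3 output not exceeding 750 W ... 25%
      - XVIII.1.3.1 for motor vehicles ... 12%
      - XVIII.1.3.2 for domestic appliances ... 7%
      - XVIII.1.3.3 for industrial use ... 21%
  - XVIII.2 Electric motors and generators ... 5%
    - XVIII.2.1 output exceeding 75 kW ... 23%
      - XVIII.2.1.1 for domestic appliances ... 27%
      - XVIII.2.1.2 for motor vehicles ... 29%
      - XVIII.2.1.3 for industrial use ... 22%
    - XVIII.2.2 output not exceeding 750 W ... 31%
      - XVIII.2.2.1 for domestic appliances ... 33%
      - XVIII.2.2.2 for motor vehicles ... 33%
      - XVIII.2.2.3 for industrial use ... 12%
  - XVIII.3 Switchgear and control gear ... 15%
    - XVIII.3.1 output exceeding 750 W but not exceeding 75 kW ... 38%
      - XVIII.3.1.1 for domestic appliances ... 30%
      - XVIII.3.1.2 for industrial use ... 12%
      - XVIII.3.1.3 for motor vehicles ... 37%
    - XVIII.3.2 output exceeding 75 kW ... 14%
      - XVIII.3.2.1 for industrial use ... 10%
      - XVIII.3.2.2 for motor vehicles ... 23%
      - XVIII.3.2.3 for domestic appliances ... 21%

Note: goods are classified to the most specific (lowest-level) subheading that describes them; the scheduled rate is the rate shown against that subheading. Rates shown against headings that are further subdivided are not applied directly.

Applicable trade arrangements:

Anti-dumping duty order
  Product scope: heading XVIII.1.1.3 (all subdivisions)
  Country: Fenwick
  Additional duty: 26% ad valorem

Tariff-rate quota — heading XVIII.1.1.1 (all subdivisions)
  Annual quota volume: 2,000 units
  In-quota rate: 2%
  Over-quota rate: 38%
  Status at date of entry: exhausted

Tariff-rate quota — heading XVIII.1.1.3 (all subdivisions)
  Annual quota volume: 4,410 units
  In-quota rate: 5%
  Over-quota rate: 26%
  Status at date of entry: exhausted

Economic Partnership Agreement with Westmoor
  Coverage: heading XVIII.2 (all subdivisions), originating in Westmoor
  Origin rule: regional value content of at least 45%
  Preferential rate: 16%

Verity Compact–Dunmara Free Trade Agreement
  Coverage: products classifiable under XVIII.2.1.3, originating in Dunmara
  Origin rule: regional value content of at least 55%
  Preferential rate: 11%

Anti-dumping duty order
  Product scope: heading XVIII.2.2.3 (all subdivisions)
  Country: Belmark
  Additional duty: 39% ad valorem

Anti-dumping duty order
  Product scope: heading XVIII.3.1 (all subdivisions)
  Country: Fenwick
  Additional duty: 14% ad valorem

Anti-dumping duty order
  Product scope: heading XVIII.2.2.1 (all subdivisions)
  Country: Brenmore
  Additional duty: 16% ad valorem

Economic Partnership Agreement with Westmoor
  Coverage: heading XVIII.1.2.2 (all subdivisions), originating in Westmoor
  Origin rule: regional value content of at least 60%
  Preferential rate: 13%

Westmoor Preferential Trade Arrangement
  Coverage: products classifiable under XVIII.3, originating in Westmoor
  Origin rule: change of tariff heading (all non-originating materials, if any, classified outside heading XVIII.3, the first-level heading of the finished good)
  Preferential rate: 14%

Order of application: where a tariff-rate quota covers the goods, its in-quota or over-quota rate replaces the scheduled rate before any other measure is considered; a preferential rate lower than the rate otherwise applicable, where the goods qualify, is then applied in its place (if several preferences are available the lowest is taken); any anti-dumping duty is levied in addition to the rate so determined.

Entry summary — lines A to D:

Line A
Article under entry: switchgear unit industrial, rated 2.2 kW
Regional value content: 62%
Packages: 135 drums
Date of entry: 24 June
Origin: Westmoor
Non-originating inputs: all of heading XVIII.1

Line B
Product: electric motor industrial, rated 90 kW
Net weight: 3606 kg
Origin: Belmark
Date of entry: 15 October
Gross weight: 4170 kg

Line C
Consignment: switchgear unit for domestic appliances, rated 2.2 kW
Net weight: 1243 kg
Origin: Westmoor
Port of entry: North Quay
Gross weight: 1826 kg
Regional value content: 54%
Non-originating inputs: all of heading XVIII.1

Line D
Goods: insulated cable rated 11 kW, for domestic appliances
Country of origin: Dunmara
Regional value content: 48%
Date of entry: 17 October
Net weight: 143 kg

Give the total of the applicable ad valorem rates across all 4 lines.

82%

Line A: switchgear unit → XVIII.3; rated 2.2 kW → XVIII.3.1; industrial → XVIII.3.1.2. Scheduled 12%. Westmoor agreement on XVIII.2: XVIII.3.1.2 not covered; Westmoor agreement on XVIII.1.2.2: XVIII.3.1.2 not covered; Westmoor agreement on XVIII.3: CTH met → 14% available; preference 14% not lower than 12% → no reduction. → 12%.
Line B: electric motor → XVIII.2; rated 90 kW → XVIII.2.1; industrial → XVIII.2.1.3. Scheduled 22%. No special measure applies. → 22%.
Line C: switchgear unit → XVIII.3; rated 2.2 kW → XVIII.3.1; for domestic appliances → XVIII.3.1.1. Scheduled 30%. Westmoor agreement on XVIII.2: XVIII.3.1.1 not covered; Westmoor agreement on XVIII.1.2.2: XVIII.3.1.1 not covered; Westmoor agreement on XVIII.3: CTH met → 14% available; preferential 14%. → 14%.
Line D: insulated cable → XVIII.1; rated 11 kW → XVIII.1.2; for domestic appliances → XVIII.1.2.3. Scheduled 34%. Dunmara agreement on XVIII.2.1.3: XVIII.1.2.3 not covered. → 34%.
Sum: 12% + 22% + 14% + 34% = 82%.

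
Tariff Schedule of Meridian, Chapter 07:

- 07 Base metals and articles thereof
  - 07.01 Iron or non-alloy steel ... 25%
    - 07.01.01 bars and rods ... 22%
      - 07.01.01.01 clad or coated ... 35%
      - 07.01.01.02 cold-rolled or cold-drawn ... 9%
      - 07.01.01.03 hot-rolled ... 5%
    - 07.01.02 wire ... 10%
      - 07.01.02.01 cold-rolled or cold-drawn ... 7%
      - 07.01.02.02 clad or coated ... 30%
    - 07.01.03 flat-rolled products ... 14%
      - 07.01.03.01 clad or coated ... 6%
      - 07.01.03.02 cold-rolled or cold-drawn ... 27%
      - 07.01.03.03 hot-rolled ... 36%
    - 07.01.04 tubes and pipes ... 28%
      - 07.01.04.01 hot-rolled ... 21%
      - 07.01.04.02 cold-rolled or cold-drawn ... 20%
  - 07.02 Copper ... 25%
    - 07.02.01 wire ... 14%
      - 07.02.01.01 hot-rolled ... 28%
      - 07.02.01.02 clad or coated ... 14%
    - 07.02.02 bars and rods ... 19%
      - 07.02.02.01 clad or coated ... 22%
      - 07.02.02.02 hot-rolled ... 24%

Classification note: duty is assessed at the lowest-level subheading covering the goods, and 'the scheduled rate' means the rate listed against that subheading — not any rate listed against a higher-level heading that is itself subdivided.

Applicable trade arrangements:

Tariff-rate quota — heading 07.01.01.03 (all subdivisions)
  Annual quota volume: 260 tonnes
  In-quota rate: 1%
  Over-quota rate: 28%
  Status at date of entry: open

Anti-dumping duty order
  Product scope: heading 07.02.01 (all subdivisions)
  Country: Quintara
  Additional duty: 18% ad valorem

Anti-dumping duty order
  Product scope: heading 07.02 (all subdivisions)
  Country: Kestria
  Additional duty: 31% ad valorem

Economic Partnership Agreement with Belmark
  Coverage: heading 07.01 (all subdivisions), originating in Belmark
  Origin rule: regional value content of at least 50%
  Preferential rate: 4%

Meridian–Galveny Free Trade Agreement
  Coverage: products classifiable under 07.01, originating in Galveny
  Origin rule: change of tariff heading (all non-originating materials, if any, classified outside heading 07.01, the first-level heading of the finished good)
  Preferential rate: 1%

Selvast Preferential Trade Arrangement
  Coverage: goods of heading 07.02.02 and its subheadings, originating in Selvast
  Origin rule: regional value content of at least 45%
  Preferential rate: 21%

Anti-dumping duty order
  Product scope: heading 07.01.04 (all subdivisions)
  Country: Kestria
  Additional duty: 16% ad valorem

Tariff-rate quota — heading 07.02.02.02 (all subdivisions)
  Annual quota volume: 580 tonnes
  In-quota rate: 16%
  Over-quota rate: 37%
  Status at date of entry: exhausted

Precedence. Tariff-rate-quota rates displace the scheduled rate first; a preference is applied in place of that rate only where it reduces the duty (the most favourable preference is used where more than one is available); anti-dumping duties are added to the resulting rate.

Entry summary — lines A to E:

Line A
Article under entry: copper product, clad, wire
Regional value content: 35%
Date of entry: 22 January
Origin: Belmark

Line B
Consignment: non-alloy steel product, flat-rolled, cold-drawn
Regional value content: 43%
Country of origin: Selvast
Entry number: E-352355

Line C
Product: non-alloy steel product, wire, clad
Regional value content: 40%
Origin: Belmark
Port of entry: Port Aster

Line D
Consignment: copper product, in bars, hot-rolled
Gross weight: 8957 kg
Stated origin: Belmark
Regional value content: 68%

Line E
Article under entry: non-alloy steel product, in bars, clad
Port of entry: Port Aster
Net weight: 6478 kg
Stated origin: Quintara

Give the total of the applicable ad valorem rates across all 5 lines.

143%

Line A: copper → 07.02; wire → 07.02.01; clad → 07.02.01.02. Scheduled 14%. Belmark agreement on 07.01: 07.02.01.02 not covered. → 14%.
Line B: non-alloy steel → 07.01; flat-rolled → 07.01.03; cold-drawn → 07.01.03.02. Scheduled 27%. Selvast agreement on 07.02.02: 07.01.03.02 not covered. → 27%.
Line C: non-alloy steel → 07.01; wire → 07.01.02; clad → 07.01.02.02. Scheduled 30%. Belmark agreement on 07.01: RVC < 50%. → 30%.
Line D: copper → 07.02; in bars → 07.02.02; hot-rolled → 07.02.02.02. Scheduled 24%. quota on 07.02.02.02 exhausted → over-quota 37%; Belmark agreement on 07.01: 07.02.02.02 not covered. → 37%.
Line E: non-alloy steel → 07.01; in bars → 07.01.01; clad → 07.01.01.01. Scheduled 35%. No special measure applies. → 35%.
Sum: 14% + 27% + 30% + 37% + 35% = 143%.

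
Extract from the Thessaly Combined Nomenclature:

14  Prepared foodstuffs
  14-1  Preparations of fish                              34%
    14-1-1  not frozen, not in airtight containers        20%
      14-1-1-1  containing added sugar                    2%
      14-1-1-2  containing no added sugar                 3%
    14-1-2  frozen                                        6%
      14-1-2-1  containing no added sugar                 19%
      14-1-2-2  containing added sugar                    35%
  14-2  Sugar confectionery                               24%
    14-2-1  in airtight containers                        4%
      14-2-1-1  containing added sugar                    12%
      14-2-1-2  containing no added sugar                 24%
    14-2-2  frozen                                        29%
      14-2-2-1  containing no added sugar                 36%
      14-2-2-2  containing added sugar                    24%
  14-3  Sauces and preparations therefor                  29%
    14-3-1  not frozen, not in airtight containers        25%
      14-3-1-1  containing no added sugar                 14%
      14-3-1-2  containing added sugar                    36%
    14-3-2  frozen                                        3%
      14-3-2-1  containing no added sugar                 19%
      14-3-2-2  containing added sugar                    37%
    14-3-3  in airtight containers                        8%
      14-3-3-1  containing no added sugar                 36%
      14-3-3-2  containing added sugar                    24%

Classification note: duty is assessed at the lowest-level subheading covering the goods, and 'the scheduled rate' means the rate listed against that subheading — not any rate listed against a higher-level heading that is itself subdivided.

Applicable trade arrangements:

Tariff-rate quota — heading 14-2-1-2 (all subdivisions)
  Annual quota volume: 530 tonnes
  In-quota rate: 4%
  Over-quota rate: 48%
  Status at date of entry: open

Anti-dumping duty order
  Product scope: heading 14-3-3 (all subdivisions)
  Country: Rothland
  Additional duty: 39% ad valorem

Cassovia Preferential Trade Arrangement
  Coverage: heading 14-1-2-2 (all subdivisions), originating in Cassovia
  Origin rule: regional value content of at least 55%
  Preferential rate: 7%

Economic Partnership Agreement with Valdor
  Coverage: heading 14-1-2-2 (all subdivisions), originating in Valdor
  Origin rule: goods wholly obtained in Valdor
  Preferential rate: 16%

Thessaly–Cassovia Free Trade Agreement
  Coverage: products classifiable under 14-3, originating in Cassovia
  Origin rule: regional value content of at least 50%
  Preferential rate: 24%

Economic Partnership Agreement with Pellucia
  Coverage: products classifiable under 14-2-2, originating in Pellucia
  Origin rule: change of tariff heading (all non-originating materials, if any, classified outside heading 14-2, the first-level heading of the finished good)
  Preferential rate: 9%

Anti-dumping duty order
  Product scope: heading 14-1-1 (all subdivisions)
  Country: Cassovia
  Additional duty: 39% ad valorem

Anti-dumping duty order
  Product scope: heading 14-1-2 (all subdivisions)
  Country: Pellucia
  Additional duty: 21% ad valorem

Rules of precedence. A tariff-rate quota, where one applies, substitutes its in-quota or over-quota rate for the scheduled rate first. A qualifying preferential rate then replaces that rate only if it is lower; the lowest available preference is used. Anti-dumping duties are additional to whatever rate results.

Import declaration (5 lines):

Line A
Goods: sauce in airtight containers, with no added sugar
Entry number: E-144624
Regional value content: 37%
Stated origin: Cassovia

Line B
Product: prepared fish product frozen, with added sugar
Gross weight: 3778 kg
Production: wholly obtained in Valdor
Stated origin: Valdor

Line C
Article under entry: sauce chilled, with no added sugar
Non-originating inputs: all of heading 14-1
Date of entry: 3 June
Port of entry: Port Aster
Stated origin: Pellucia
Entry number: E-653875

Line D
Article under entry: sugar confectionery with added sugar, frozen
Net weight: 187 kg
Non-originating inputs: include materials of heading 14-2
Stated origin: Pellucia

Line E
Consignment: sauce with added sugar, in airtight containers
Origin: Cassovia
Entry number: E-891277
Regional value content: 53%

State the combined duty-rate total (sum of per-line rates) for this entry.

114%

Line A: sauce → 14-3; in airtight containers → 14-3-3; with no added sugar → 14-3-3-1. Scheduled 36%. Cassovia agreement on 14-1-2-2: 14-3-3-1 not covered; Cassovia agreement on 14-3: RVC < 50%. → 36%.
Line B: prepared fish product → 14-1; frozen → 14-1-2; with added sugar → 14-1-2-2. Scheduled 35%. Valdor agreement on 14-1-2-2: wholly obtained → 16% available; preferential 16%. → 16%.
Line C: sauce → 14-3; chilled → 14-3-1; with no added sugar → 14-3-1-1. Scheduled 14%. Pellucia agreement on 14-2-2: 14-3-1-1 not covered. → 14%.
Line D: sugar confectionery → 14-2; frozen → 14-2-2; with added sugar → 14-2-2-2. Scheduled 24%. Pellucia agreement on 14-2-2: CTH not met. → 24%.
Line E: sauce → 14-3; in airtight containers → 14-3-3; with added sugar → 14-3-3-2. Scheduled 24%. Cassovia agreement on 14-1-2-2: 14-3-3-2 not covered; Cassovia agreement on 14-3: RVC ≥ 50% → 24% available; preference 24% not lower than 24% → no reduction. → 24%.
Sum: 36% + 16% + 14% + 24% + 24% = 114%.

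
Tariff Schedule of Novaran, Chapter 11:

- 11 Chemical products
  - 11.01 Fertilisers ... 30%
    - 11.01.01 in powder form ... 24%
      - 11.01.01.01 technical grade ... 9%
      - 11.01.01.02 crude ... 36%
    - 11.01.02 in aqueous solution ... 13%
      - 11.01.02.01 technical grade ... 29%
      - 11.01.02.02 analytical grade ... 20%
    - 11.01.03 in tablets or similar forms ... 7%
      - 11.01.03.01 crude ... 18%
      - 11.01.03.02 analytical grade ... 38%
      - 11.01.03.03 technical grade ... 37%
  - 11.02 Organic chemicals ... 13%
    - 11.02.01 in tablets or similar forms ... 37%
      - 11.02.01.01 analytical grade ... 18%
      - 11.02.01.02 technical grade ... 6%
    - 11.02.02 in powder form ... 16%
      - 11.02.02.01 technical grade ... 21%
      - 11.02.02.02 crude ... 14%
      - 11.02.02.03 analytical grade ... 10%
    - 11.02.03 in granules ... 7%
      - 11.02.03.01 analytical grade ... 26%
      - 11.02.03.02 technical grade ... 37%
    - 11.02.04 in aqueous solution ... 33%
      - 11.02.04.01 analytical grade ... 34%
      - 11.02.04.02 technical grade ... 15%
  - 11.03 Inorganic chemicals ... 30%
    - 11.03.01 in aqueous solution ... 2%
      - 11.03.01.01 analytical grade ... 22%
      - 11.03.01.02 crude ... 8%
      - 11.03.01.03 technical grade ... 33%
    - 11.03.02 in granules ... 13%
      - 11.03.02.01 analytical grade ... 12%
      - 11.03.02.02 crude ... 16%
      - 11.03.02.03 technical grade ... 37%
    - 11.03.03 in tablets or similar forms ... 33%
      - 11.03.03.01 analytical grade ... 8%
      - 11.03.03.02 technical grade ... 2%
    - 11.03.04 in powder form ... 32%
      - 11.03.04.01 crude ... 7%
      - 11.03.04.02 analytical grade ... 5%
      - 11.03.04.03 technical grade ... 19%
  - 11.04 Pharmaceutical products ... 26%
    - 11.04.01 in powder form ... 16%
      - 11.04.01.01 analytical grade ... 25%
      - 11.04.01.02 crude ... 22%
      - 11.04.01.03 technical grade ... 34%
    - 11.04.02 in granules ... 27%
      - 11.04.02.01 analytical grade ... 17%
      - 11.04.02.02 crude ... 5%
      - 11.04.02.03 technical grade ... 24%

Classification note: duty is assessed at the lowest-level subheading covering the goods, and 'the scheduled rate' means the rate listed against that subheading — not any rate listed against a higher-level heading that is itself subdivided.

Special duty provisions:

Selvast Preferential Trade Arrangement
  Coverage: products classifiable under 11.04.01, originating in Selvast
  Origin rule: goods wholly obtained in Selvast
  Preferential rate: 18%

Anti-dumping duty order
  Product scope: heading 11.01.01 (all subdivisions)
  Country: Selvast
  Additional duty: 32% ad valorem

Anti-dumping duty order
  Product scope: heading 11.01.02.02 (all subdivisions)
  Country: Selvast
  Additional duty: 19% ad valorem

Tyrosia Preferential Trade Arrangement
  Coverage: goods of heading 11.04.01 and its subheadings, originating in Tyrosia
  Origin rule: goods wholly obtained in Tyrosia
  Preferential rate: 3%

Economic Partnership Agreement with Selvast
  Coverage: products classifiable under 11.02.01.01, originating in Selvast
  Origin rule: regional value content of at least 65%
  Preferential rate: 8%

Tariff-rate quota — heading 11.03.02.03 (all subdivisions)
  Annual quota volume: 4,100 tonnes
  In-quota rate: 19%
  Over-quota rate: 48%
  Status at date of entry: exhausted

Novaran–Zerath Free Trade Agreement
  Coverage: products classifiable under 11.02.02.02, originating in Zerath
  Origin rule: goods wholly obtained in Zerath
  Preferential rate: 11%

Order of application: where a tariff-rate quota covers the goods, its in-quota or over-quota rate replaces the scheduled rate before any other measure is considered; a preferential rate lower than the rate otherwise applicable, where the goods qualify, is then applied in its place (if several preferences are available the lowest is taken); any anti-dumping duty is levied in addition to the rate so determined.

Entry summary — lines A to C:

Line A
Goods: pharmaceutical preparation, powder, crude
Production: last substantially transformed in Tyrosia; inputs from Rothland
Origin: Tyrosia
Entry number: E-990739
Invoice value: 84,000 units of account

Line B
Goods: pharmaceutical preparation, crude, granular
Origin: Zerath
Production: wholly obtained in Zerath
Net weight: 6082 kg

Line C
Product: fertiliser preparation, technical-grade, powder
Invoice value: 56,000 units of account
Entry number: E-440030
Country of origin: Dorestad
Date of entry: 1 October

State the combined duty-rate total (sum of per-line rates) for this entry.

Line A: pharmaceutical → 11.04; powder → 11.04.01; crude → 11.04.01.02. Scheduled 22%. Tyrosia agreement on 11.04.01: not wholly obtained. → 22%.
Line B: pharmaceutical → 11.04; granular → 11.04.02; crude → 11.04.02.02. Scheduled 5%. Zerath agreement on 11.02.02.02: 11.04.02.02 not covered. → 5%.
Line C: fertiliser → 11.01; powder → 11.01.01; technical-grade → 11.01.01.01. Scheduled 9%. No special measure applies. → 9%.
Sum: 22% + 5% + 9% = 36%.

36%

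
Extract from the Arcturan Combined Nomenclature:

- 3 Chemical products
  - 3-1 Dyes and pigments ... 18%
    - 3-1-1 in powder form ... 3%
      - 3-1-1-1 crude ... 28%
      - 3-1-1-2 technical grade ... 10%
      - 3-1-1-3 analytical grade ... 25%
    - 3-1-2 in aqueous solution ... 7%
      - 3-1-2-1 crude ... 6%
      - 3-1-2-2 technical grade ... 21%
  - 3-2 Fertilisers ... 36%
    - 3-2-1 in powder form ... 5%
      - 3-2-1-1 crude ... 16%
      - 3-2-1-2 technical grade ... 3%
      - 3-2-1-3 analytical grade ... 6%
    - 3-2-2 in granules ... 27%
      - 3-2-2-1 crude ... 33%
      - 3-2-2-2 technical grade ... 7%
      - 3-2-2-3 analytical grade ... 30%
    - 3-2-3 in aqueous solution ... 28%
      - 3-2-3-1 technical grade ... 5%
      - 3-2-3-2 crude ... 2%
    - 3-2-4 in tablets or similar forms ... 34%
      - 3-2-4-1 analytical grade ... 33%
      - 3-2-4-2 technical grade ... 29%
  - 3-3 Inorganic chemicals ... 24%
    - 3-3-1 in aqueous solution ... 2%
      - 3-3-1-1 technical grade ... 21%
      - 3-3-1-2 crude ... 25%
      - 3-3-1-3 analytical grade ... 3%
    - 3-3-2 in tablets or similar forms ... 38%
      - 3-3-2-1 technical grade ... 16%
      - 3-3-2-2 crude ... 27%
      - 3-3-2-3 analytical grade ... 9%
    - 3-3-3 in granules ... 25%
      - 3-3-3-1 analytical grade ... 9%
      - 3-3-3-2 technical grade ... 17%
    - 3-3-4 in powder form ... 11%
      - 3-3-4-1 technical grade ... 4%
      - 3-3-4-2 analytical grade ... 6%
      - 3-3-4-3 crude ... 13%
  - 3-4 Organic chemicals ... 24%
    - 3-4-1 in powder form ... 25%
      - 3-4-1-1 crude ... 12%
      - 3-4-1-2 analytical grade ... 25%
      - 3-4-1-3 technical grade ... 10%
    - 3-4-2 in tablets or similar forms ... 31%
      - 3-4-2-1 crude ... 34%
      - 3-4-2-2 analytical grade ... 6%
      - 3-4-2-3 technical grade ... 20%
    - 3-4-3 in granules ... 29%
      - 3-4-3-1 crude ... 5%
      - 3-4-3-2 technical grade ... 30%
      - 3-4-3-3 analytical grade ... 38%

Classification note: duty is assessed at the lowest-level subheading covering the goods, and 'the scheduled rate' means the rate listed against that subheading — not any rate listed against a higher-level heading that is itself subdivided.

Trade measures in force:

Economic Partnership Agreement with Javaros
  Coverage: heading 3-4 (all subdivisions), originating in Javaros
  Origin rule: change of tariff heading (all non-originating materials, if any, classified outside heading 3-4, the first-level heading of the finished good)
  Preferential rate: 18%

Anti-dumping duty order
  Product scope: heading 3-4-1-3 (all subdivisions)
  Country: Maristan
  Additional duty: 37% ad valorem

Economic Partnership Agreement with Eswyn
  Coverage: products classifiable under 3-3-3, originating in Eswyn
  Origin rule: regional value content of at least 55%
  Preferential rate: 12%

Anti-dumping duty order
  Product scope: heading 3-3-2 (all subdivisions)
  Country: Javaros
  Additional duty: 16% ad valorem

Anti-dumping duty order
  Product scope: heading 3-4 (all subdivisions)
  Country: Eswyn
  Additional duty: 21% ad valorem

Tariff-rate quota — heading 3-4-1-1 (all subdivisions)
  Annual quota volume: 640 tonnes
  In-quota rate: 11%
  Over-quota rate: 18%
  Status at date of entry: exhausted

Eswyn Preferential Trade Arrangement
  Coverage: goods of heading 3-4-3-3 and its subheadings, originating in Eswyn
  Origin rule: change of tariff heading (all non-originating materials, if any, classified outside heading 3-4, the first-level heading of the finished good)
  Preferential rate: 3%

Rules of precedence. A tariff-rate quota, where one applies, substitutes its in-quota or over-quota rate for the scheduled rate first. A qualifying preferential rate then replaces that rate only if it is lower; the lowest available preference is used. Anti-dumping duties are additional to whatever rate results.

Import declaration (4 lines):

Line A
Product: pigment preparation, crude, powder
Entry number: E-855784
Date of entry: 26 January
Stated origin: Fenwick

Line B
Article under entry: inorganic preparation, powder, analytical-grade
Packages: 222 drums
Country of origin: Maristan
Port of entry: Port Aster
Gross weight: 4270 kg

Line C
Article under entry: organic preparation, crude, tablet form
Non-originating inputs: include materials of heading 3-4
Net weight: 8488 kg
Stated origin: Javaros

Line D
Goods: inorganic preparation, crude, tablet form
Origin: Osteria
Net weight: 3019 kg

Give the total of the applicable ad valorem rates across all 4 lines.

Line A: pigment → 3-1; powder → 3-1-1; crude → 3-1-1-1. Scheduled 28%. No special measure applies. → 28%.
Line B: inorganic → 3-3; powder → 3-3-4; analytical-grade → 3-3-4-2. Scheduled 6%. No special measure applies. → 6%.
Line C: organic → 3-4; tablet form → 3-4-2; crude → 3-4-2-1. Scheduled 34%. Javaros agreement on 3-4: CTH not met. → 34%.
Line D: inorganic → 3-3; tablet form → 3-3-2; crude → 3-3-2-2. Scheduled 27%. No special measure applies. → 27%.
Sum: 28% + 6% + 34% + 27% = 95%.

95%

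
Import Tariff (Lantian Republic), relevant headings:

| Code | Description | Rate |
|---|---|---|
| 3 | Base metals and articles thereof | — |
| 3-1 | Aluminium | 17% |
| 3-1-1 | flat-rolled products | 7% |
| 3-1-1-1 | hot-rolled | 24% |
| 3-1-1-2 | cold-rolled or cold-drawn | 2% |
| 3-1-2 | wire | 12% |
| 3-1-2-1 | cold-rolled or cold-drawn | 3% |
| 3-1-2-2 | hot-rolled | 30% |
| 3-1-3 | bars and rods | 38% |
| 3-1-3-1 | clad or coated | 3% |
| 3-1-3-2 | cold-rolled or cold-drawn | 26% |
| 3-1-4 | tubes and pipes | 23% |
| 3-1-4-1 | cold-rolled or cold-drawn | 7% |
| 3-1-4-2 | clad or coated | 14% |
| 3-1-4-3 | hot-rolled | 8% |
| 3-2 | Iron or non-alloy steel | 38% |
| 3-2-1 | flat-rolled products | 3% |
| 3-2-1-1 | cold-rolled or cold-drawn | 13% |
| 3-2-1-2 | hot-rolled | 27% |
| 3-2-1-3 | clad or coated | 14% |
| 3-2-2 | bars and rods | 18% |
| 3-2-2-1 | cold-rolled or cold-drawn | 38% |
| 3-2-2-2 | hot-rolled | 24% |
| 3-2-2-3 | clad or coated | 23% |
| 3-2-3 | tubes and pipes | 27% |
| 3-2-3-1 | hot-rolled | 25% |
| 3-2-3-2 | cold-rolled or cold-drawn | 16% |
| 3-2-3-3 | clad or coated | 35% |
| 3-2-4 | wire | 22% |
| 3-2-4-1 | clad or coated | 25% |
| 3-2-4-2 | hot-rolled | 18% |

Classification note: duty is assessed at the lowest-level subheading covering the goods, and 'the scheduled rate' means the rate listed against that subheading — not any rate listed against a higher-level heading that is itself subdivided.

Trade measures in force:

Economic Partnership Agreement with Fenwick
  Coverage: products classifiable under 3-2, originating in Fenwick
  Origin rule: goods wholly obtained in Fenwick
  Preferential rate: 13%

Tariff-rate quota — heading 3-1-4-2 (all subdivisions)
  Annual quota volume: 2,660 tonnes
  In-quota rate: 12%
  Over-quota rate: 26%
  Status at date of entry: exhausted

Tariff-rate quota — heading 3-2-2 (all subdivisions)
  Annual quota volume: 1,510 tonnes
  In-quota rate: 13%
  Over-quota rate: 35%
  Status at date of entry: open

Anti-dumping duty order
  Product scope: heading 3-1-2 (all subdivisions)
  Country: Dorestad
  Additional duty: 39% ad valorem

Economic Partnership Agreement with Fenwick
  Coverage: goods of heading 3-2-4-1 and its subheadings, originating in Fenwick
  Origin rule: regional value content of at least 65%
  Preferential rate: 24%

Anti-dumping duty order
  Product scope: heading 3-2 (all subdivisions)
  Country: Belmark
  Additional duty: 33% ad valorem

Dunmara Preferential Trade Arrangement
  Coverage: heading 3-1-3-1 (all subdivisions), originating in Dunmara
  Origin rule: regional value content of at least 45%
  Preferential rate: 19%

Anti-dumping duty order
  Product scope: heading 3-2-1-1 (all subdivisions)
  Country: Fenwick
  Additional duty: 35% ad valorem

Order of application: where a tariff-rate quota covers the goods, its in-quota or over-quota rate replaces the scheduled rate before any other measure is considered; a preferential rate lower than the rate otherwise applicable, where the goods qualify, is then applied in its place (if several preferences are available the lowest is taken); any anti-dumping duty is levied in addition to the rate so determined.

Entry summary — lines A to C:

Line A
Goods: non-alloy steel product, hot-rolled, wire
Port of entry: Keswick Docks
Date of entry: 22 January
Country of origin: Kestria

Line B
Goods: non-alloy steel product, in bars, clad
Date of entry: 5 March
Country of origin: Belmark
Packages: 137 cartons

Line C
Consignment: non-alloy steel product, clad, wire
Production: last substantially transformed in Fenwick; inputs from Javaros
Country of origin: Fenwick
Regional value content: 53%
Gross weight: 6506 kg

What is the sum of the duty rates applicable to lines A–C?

89%

Line A: non-alloy steel → 3-2; wire → 3-2-4; hot-rolled → 3-2-4-2. Scheduled 18%. No special measure applies. → 18%.
Line B: non-alloy steel → 3-2; in bars → 3-2-2; clad → 3-2-2-3. Scheduled 23%. quota on 3-2-2 open → in-quota 13%; anti-dumping (Belmark, 3-2): +33%; total 13% + 33% = 46%. → 46%.
Line C: non-alloy steel → 3-2; wire → 3-2-4; clad → 3-2-4-1. Scheduled 25%. Fenwick agreement on 3-2: not wholly obtained; Fenwick agreement on 3-2-4-1: RVC < 65%. → 25%.
Sum: 18% + 46% + 25% = 89%.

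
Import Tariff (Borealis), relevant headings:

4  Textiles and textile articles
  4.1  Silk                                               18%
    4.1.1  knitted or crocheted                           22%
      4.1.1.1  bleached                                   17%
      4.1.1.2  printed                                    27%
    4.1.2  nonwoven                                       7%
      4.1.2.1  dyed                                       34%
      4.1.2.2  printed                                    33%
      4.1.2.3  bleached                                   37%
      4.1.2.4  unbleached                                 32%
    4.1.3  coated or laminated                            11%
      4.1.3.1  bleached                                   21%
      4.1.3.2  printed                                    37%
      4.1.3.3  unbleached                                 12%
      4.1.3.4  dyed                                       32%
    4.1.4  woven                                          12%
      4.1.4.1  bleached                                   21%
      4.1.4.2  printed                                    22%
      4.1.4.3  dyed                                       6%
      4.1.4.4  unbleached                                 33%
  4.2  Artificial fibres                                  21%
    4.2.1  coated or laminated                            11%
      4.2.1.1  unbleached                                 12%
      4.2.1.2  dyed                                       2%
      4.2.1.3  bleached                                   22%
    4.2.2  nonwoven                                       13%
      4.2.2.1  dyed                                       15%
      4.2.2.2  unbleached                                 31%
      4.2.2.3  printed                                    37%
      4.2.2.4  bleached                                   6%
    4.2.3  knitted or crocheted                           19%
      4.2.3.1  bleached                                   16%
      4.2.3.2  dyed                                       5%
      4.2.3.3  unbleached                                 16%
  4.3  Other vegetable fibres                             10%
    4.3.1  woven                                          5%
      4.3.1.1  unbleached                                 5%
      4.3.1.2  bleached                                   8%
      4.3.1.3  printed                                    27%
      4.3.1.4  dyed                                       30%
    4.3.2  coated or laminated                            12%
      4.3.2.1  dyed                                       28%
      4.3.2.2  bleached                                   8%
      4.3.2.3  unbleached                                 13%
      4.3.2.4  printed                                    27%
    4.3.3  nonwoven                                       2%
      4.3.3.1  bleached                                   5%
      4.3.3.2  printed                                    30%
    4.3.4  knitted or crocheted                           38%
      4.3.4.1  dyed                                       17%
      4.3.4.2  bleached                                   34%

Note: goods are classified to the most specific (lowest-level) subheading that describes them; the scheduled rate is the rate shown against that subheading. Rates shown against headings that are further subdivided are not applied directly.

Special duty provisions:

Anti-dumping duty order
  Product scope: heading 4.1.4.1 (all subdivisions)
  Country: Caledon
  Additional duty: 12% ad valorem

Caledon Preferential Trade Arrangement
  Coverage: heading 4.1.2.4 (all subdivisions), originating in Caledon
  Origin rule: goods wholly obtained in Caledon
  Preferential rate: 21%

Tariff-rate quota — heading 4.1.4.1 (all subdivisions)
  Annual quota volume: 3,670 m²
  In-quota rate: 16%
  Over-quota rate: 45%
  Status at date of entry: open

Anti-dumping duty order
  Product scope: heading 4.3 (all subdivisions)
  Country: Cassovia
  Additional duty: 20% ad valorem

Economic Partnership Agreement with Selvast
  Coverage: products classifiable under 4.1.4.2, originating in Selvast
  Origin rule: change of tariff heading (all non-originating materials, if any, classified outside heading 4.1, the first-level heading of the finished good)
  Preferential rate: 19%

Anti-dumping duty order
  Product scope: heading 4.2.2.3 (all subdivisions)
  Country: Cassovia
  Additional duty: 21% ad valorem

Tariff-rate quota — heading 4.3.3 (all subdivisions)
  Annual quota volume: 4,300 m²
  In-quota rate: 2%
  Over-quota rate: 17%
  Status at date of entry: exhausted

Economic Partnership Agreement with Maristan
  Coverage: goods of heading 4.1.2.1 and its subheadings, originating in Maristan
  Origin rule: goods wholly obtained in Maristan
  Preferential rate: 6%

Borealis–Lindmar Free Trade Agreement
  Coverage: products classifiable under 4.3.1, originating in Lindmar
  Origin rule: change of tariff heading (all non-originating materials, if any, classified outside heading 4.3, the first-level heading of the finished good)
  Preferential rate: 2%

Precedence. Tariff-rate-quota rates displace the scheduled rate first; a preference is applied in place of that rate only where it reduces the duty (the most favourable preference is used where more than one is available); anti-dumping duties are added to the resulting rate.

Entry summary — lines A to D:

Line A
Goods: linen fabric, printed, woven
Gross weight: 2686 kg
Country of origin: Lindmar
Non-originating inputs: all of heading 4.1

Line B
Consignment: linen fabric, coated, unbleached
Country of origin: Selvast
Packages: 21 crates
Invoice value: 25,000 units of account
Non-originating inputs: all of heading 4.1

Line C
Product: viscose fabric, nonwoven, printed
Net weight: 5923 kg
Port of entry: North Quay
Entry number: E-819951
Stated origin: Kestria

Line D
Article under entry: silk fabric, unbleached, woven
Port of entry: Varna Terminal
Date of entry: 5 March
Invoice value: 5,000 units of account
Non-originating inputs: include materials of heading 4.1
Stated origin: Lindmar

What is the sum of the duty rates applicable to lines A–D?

85%

Line A: linen → 4.3; woven → 4.3.1; printed → 4.3.1.3. Scheduled 27%. Lindmar agreement on 4.3.1: CTH met → 2% available; preferential 2%. → 2%.
Line B: linen → 4.3; coated → 4.3.2; unbleached → 4.3.2.3. Scheduled 13%. Selvast agreement on 4.1.4.2: 4.3.2.3 not covered. → 13%.
Line C: viscose → 4.2; nonwoven → 4.2.2; printed → 4.2.2.3. Scheduled 37%. No special measure applies. → 37%.
Line D: silk → 4.1; woven → 4.1.4; unbleached → 4.1.4.4. Scheduled 33%. Lindmar agreement on 4.3.1: 4.1.4.4 not covered. → 33%.
Sum: 2% + 13% + 37% + 33% = 85%.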